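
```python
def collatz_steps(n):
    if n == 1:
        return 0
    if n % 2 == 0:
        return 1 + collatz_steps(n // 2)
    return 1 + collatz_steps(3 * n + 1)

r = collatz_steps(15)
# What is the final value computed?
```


collatz_steps(15)
15 is odd -> 3*15+1 = 46 -> collatz_steps(46)
46 is even -> collatz_steps(23)
23 is odd -> 3*23+1 = 70 -> collatz_steps(70)
70 is even -> collatz_steps(35)
35 is odd -> 3*35+1 = 106 -> collatz_steps(106)
106 is even -> collatz_steps(53)
53 is odd -> 3*53+1 = 160 -> collatz_steps(160)
160 is even -> collatz_steps(80)
80 is even -> collatz_steps(40)
40 is even -> collatz_steps(20)
20 is even -> collatz_steps(10)
10 is even -> collatz_steps(5)
5 is odd -> 3*5+1 = 16 -> collatz_steps(16)
16 is even -> collatz_steps(8)
8 is even -> collatz_steps(4)
4 is even -> collatz_steps(2)
2 is even -> collatz_steps(1)
Reached 1 after 17 steps
= 17


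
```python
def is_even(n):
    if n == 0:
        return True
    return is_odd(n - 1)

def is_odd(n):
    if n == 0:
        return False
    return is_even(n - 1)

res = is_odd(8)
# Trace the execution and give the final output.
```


is_odd(8)
= is_even(7)
= is_odd(6)
= is_even(5)
= is_odd(4)
= is_even(3)
= is_odd(2)
= is_even(1)
= is_odd(0)
n == 0: return False
= False


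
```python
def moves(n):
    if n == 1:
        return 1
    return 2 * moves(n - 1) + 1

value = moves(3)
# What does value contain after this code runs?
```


moves(3)
= 2 * moves(2) + 1
= 2 * (2 * moves(1) + 1) + 1
Now compute bottom-up:
moves(1) = 1
moves(2) = 2 * 1 + 1 = 3
moves(3) = 2 * 3 + 1 = 7
= 7


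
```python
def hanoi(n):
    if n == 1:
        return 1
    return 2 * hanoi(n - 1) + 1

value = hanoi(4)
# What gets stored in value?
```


hanoi(4)
= 2 * hanoi(3) + 1
= 2 * (2 * hanoi(2) + 1) + 1
= 2 * (2 * (2 * hanoi(1) + 1) + 1) + 1
Now compute bottom-up:
hanoi(1) = 1
hanoi(2) = 2 * 1 + 1 = 3
hanoi(3) = 2 * 3 + 1 = 7
hanoi(4) = 2 * 7 + 1 = 15
= 15


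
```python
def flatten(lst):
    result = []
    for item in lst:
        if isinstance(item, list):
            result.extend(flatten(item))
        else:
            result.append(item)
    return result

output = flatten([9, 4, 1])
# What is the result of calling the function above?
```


flatten([9, 4, 1])
Processing each element:
  9 is not a list -> append 9
  4 is not a list -> append 4
  1 is not a list -> append 1
= [9, 4, 1]


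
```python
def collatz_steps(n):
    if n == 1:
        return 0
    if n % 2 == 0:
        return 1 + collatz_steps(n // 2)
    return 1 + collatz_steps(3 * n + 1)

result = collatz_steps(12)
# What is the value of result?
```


collatz_steps(12)
12 is even -> collatz_steps(6)
6 is even -> collatz_steps(3)
3 is odd -> 3*3+1 = 10 -> collatz_steps(10)
10 is even -> collatz_steps(5)
5 is odd -> 3*5+1 = 16 -> collatz_steps(16)
16 is even -> collatz_steps(8)
8 is even -> collatz_steps(4)
4 is even -> collatz_steps(2)
2 is even -> collatz_steps(1)
Reached 1 after 9 steps
= 9


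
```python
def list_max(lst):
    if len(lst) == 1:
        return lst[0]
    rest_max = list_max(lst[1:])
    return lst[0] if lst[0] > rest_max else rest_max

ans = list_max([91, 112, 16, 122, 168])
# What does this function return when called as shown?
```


list_max([91, 112, 16, 122, 168])
= compare 91 with list_max([112, 16, 122, 168])
= compare 112 with list_max([16, 122, 168])
= compare 16 with list_max([122, 168])
= compare 122 with list_max([168])
Base: list_max([168]) = 168
compare 122 with 168: max = 168
compare 16 with 168: max = 168
compare 112 with 168: max = 168
compare 91 with 168: max = 168
= 168


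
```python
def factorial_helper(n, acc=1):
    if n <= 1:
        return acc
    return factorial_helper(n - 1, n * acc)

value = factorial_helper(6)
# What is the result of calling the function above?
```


factorial_helper(6, 1)
= factorial_helper(5, 6 * 1) = factorial_helper(5, 6)
= factorial_helper(4, 5 * 6) = factorial_helper(4, 30)
= factorial_helper(3, 4 * 30) = factorial_helper(3, 120)
= factorial_helper(2, 3 * 120) = factorial_helper(2, 360)
= factorial_helper(1, 2 * 360) = factorial_helper(1, 720)
n <= 1, return acc = 720


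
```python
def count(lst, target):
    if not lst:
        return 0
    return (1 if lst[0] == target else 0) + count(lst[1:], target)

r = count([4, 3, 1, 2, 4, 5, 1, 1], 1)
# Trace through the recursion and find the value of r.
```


count([4, 3, 1, 2, 4, 5, 1, 1], 1)
lst[0]=4 != 1: 0 + count([3, 1, 2, 4, 5, 1, 1], 1)
lst[0]=3 != 1: 0 + count([1, 2, 4, 5, 1, 1], 1)
lst[0]=1 == 1: 1 + count([2, 4, 5, 1, 1], 1)
lst[0]=2 != 1: 0 + count([4, 5, 1, 1], 1)
lst[0]=4 != 1: 0 + count([5, 1, 1], 1)
lst[0]=5 != 1: 0 + count([1, 1], 1)
lst[0]=1 == 1: 1 + count([1], 1)
lst[0]=1 == 1: 1 + count([], 1)
= 3


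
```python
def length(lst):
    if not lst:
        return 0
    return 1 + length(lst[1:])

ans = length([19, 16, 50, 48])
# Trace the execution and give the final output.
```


length([19, 16, 50, 48])
= 1 + length([16, 50, 48])
= 1 + 1 + length([50, 48])
= 1 + 1 + 1 + length([48])
= 1 + 1 + 1 + 1 + length([])
= 1 + 1 + 1 + 1 + 0
= 4


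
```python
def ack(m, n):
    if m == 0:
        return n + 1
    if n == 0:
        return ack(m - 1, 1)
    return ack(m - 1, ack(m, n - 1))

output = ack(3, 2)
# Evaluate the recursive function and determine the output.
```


ack(3, 2)
= ack(2, ack(3, 1))
First compute ack(3, 1) = 13
= ack(2, 13)
= 29


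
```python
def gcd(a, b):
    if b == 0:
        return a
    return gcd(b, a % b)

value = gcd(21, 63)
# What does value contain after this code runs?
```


gcd(21, 63)
= gcd(63, 21 % 63) = gcd(63, 21)
= gcd(21, 63 % 21) = gcd(21, 0)
b == 0, return a = 21


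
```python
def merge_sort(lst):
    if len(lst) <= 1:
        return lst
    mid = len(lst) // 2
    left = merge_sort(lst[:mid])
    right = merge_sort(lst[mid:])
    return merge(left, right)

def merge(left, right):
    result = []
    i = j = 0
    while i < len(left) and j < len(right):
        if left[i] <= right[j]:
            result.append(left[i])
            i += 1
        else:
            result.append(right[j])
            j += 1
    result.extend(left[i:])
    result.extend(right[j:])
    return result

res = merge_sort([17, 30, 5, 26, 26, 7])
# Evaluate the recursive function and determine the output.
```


merge_sort([17, 30, 5, 26, 26, 7])
Split into [17, 30, 5] and [26, 26, 7]
Left sorted: [5, 17, 30]
Right sorted: [7, 26, 26]
Merge [5, 17, 30] and [7, 26, 26]
= [5, 7, 17, 26, 26, 30]


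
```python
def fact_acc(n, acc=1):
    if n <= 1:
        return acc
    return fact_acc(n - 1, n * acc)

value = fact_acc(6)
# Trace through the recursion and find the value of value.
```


fact_acc(6, 1)
= fact_acc(5, 6 * 1) = fact_acc(5, 6)
= fact_acc(4, 5 * 6) = fact_acc(4, 30)
= fact_acc(3, 4 * 30) = fact_acc(3, 120)
= fact_acc(2, 3 * 120) = fact_acc(2, 360)
= fact_acc(1, 2 * 360) = fact_acc(1, 720)
n <= 1, return acc = 720


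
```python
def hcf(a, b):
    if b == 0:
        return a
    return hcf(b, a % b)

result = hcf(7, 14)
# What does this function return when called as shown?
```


hcf(7, 14)
= hcf(14, 7 % 14) = hcf(14, 7)
= hcf(7, 14 % 7) = hcf(7, 0)
b == 0, return a = 7


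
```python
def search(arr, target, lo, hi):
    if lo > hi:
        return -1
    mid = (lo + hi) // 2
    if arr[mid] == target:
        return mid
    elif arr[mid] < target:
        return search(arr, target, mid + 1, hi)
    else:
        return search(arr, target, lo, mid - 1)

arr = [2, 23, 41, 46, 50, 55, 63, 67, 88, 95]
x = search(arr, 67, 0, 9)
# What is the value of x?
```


search(arr, 67, 0, 9)
lo=0, hi=9, mid=4, arr[mid]=50
50 < 67, search right half
lo=5, hi=9, mid=7, arr[mid]=67
arr[7] == 67, found at index 7
= 7


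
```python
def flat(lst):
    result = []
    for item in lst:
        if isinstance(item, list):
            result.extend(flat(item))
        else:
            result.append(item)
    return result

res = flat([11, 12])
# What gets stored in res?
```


flat([11, 12])
Processing each element:
  11 is not a list -> append 11
  12 is not a list -> append 12
= [11, 12]


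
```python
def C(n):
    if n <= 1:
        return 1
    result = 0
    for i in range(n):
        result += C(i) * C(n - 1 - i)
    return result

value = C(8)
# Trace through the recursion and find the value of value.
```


C(8)
= sum of C(i) * C(8-1-i) for i in 0..7
First compute sub-values bottom-up:
  C(0) = 1, C(1) = 1
  C(2) = 1*1 + 1*1 = 2
  C(3) = 1*2 + 1*1 + 2*1 = 5
  C(4) = 1*5 + 1*2 + 2*1 + 5*1 = 14
  C(5) = 1*14 + 1*5 + 2*2 + 5*1 + 14*1 = 42
  C(6) = 1*42 + 1*14 + 2*5 + 5*2 + 14*1 + 42*1 = 132
  C(7) = 1*132 + 1*42 + 2*14 + 5*5 + 14*2 + 42*1 + 132*1 = 429
Now C(8):
  C(0)*C(7) = 1*429 = 429
  C(1)*C(6) = 1*132 = 132
  C(2)*C(5) = 2*42 = 84
  C(3)*C(4) = 5*14 = 70
  C(4)*C(3) = 14*5 = 70
  C(5)*C(2) = 42*2 = 84
  C(6)*C(1) = 132*1 = 132
  C(7)*C(0) = 429*1 = 429
= 429 + 132 + 84 + 70 + 70 + 84 + 132 + 429
= 1430


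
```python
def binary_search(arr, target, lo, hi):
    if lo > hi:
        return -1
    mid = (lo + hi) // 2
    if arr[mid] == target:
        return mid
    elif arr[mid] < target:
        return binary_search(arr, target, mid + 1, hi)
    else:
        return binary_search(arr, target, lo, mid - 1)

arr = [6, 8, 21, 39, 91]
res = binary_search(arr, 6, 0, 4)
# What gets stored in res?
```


binary_search(arr, 6, 0, 4)
lo=0, hi=4, mid=2, arr[mid]=21
21 > 6, search left half
lo=0, hi=1, mid=0, arr[mid]=6
arr[0] == 6, found at index 0
= 0


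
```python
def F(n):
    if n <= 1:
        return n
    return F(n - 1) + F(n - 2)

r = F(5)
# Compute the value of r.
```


F(5)
= F(4) + F(3)
= (F(3) + F(2)) + F(3)
Computing bottom-up: F(0)=0, F(1)=1, F(2)=1, F(3)=2, F(4)=3, F(5)=5
= 5


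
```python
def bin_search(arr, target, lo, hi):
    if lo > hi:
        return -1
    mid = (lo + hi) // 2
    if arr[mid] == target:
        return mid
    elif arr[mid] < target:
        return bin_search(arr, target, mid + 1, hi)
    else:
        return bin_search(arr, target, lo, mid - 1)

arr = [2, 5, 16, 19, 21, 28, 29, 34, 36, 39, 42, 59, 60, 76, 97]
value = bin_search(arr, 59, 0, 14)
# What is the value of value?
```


bin_search(arr, 59, 0, 14)
lo=0, hi=14, mid=7, arr[mid]=34
34 < 59, search right half
lo=8, hi=14, mid=11, arr[mid]=59
arr[11] == 59, found at index 11
= 11


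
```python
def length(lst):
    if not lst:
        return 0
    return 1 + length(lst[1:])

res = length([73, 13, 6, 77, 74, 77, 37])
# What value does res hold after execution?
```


length([73, 13, 6, 77, 74, 77, 37])
= 1 + length([13, 6, 77, 74, 77, 37])
= 1 + 1 + length([6, 77, 74, 77, 37])
= 1 + 1 + 1 + length([77, 74, 77, 37])
= 1 + 1 + 1 + 1 + length([74, 77, 37])
= 1 + 1 + 1 + 1 + 1 + length([77, 37])
= 1 + 1 + 1 + 1 + 1 + 1 + length([37])
= 1 + 1 + 1 + 1 + 1 + 1 + 1 + length([])
= 1 + 1 + 1 + 1 + 1 + 1 + 1 + 0
= 7


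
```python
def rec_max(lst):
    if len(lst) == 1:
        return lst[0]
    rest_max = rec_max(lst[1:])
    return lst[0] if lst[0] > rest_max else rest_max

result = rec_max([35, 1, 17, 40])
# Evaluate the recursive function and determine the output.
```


rec_max([35, 1, 17, 40])
= compare 35 with rec_max([1, 17, 40])
= compare 1 with rec_max([17, 40])
= compare 17 with rec_max([40])
Base: rec_max([40]) = 40
compare 17 with 40: max = 40
compare 1 with 40: max = 40
compare 35 with 40: max = 40
= 40


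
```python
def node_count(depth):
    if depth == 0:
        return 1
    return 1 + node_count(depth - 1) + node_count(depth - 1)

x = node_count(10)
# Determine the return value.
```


node_count(10)
= 1 + node_count(9) + node_count(9)
= 1 + 2 * node_count(9)
node_count(k) = 2^(k+1) - 1
node_count(0) = 1
node_count(1) = 3
node_count(2) = 7
node_count(3) = 15
node_count(4) = 31
node_count(10) = 2^11 - 1 = 2047


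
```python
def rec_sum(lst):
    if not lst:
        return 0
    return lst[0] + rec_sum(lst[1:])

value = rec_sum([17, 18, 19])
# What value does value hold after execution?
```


rec_sum([17, 18, 19])
= 17 + rec_sum([18, 19])
= 17 + 18 + rec_sum([19])
= 17 + 18 + 19 + rec_sum([])
= 17 + 18 + 19 + 0
= 54


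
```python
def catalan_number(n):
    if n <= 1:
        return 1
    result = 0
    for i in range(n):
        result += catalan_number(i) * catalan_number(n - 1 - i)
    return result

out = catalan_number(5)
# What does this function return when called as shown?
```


catalan_number(5)
= sum of catalan_number(i) * catalan_number(5-1-i) for i in 0..4
First compute sub-values bottom-up:
  catalan_number(0) = 1, catalan_number(1) = 1
  catalan_number(2) = 1*1 + 1*1 = 2
  catalan_number(3) = 1*2 + 1*1 + 2*1 = 5
  catalan_number(4) = 1*5 + 1*2 + 2*1 + 5*1 = 14
Now catalan_number(5):
  catalan_number(0)*catalan_number(4) = 1*14 = 14
  catalan_number(1)*catalan_number(3) = 1*5 = 5
  catalan_number(2)*catalan_number(2) = 2*2 = 4
  catalan_number(3)*catalan_number(1) = 5*1 = 5
  catalan_number(4)*catalan_number(0) = 14*1 = 14
= 14 + 5 + 4 + 5 + 14
= 42


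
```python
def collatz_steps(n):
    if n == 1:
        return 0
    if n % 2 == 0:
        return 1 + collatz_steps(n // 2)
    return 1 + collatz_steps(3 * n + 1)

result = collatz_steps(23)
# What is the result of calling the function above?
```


collatz_steps(23)
23 is odd -> 3*23+1 = 70 -> collatz_steps(70)
70 is even -> collatz_steps(35)
35 is odd -> 3*35+1 = 106 -> collatz_steps(106)
106 is even -> collatz_steps(53)
53 is odd -> 3*53+1 = 160 -> collatz_steps(160)
160 is even -> collatz_steps(80)
80 is even -> collatz_steps(40)
40 is even -> collatz_steps(20)
20 is even -> collatz_steps(10)
10 is even -> collatz_steps(5)
5 is odd -> 3*5+1 = 16 -> collatz_steps(16)
16 is even -> collatz_steps(8)
8 is even -> collatz_steps(4)
4 is even -> collatz_steps(2)
2 is even -> collatz_steps(1)
Reached 1 after 15 steps
= 15


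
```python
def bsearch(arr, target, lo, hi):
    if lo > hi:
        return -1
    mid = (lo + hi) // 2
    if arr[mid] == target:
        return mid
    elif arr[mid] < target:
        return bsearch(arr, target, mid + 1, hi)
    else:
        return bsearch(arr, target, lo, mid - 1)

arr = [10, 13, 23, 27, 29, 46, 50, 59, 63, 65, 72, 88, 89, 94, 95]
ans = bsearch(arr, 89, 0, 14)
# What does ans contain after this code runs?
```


bsearch(arr, 89, 0, 14)
lo=0, hi=14, mid=7, arr[mid]=59
59 < 89, search right half
lo=8, hi=14, mid=11, arr[mid]=88
88 < 89, search right half
lo=12, hi=14, mid=13, arr[mid]=94
94 > 89, search left half
lo=12, hi=12, mid=12, arr[mid]=89
arr[12] == 89, found at index 12
= 12


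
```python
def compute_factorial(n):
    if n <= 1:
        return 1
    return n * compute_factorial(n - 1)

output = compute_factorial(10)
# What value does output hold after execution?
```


compute_factorial(10)
= 10 * compute_factorial(9)
= 10 * 9 * compute_factorial(8)
= 10 * 9 * 8 * compute_factorial(7)
= 10 * 9 * 8 * 7 * compute_factorial(6)
= 10 * 9 * 8 * 7 * 6 * compute_factorial(5)
= 10 * 9 * 8 * 7 * 6 * 5 * compute_factorial(4)
= 10 * 9 * 8 * 7 * 6 * 5 * 4 * compute_factorial(3)
= 10 * 9 * 8 * 7 * 6 * 5 * 4 * 3 * compute_factorial(2)
= 10 * 9 * 8 * 7 * 6 * 5 * 4 * 3 * 2 * compute_factorial(1)
= 10 * 9 * 8 * 7 * 6 * 5 * 4 * 3 * 2 * 1
= 3628800


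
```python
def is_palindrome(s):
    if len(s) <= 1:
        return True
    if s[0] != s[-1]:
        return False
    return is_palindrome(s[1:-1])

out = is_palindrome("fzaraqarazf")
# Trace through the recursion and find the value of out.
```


is_palindrome("fzaraqarazf")
"fzaraqarazf": s[0]='f' == s[-1]='f' -> is_palindrome("zaraqaraz")
"zaraqaraz": s[0]='z' == s[-1]='z' -> is_palindrome("araqara")
"araqara": s[0]='a' == s[-1]='a' -> is_palindrome("raqar")
"raqar": s[0]='r' == s[-1]='r' -> is_palindrome("aqa")
"aqa": s[0]='a' == s[-1]='a' -> is_palindrome("q")
"q": len <= 1 -> True
= True


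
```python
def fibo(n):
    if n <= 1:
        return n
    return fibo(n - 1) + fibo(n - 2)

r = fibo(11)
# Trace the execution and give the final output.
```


fibo(11)
= fibo(10) + fibo(9)
= (fibo(9) + fibo(8)) + fibo(9)
Computing bottom-up: fibo(0)=0, fibo(1)=1, fibo(2)=1, fibo(3)=2, fibo(4)=3, fibo(5)=5, fibo(6)=8, fibo(7)=13, fibo(8)=21, fibo(9)=34, fibo(10)=55, fibo(11)=89
= 89


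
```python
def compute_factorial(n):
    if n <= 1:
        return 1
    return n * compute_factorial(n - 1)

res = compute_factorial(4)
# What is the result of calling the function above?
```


compute_factorial(4)
= 4 * compute_factorial(3)
= 4 * 3 * compute_factorial(2)
= 4 * 3 * 2 * compute_factorial(1)
= 4 * 3 * 2 * 1
= 24


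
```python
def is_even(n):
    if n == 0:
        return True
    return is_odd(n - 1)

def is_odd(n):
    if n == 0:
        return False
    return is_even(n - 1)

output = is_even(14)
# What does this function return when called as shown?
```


is_even(14)
= is_odd(13)
= is_even(12)
= is_odd(11)
= is_even(10)
= is_odd(9)
= is_even(8)
= is_odd(7)
= is_even(6)
= is_odd(5)
= is_even(4)
= is_odd(3)
= is_even(2)
= is_odd(1)
= is_even(0)
n == 0: return True
= True


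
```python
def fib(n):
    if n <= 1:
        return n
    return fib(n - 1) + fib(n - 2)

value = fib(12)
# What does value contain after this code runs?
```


fib(12)
= fib(11) + fib(10)
= (fib(10) + fib(9)) + fib(10)
Computing bottom-up: fib(0)=0, fib(1)=1, fib(2)=1, fib(3)=2, fib(4)=3, fib(5)=5, fib(6)=8, fib(7)=13, fib(8)=21, fib(9)=34, fib(10)=55, fib(11)=89, fib(12)=144
= 144


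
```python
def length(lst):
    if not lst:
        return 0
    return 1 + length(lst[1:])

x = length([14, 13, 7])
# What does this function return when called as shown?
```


length([14, 13, 7])
= 1 + length([13, 7])
= 1 + 1 + length([7])
= 1 + 1 + 1 + length([])
= 1 + 1 + 1 + 0
= 3


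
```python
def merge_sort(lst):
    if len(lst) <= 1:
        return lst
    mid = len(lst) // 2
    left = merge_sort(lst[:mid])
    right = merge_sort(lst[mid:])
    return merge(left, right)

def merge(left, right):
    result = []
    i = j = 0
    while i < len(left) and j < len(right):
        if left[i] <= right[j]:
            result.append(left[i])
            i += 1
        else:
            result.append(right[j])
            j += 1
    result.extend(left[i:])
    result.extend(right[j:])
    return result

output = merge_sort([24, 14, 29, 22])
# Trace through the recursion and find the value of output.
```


merge_sort([24, 14, 29, 22])
Split into [24, 14] and [29, 22]
Left sorted: [14, 24]
Right sorted: [22, 29]
Merge [14, 24] and [22, 29]
= [14, 22, 24, 29]


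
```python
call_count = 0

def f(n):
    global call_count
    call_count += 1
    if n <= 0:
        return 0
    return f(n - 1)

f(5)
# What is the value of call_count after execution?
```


f(5) calls f(4) calls ... calls f(0)
Total calls: 5 + 1 (for base case) = 6


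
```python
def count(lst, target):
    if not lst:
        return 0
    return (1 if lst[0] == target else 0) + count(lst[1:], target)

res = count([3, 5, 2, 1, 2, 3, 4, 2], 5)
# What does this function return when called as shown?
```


count([3, 5, 2, 1, 2, 3, 4, 2], 5)
lst[0]=3 != 5: 0 + count([5, 2, 1, 2, 3, 4, 2], 5)
lst[0]=5 == 5: 1 + count([2, 1, 2, 3, 4, 2], 5)
lst[0]=2 != 5: 0 + count([1, 2, 3, 4, 2], 5)
lst[0]=1 != 5: 0 + count([2, 3, 4, 2], 5)
lst[0]=2 != 5: 0 + count([3, 4, 2], 5)
lst[0]=3 != 5: 0 + count([4, 2], 5)
lst[0]=4 != 5: 0 + count([2], 5)
lst[0]=2 != 5: 0 + count([], 5)
= 1


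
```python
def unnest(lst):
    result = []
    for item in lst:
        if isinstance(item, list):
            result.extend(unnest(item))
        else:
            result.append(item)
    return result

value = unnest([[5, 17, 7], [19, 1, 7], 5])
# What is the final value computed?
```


unnest([[5, 17, 7], [19, 1, 7], 5])
Processing each element:
  [5, 17, 7] is a list -> unnest recursively -> [5, 17, 7]
  [19, 1, 7] is a list -> unnest recursively -> [19, 1, 7]
  5 is not a list -> append 5
= [5, 17, 7, 19, 1, 7, 5]


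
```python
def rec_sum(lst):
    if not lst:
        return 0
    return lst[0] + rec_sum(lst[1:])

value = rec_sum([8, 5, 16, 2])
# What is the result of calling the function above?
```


rec_sum([8, 5, 16, 2])
= 8 + rec_sum([5, 16, 2])
= 8 + 5 + rec_sum([16, 2])
= 8 + 5 + 16 + rec_sum([2])
= 8 + 5 + 16 + 2 + rec_sum([])
= 8 + 5 + 16 + 2 + 0
= 31


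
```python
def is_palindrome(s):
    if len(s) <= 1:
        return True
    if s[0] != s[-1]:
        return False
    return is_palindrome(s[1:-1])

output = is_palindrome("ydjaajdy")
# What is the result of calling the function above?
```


is_palindrome("ydjaajdy")
"ydjaajdy": s[0]='y' == s[-1]='y' -> is_palindrome("djaajd")
"djaajd": s[0]='d' == s[-1]='d' -> is_palindrome("jaaj")
"jaaj": s[0]='j' == s[-1]='j' -> is_palindrome("aa")
"aa": s[0]='a' == s[-1]='a' -> is_palindrome("")
"": len <= 1 -> True
= True


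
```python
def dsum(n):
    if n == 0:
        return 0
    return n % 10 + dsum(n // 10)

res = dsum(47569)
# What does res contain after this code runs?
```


dsum(47569)
= 9 + dsum(4756)
= 9 + 6 + dsum(475)
= 9 + 6 + 5 + dsum(47)
= 9 + 6 + 5 + 7 + dsum(4)
= 9 + 6 + 5 + 7 + 4 + dsum(0)
= 9 + 6 + 5 + 7 + 4 + 0
= 31


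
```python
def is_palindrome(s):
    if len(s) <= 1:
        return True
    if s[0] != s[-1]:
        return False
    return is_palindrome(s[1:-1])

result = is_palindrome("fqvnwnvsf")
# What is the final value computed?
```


is_palindrome("fqvnwnvsf")
"fqvnwnvsf": s[0]='f' == s[-1]='f' -> is_palindrome("qvnwnvs")
"qvnwnvs": s[0]='q' != s[-1]='s' -> False
= False


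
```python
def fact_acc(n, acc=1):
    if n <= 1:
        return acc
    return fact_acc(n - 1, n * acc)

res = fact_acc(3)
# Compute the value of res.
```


fact_acc(3, 1)
= fact_acc(2, 3 * 1) = fact_acc(2, 3)
= fact_acc(1, 2 * 3) = fact_acc(1, 6)
n <= 1, return acc = 6


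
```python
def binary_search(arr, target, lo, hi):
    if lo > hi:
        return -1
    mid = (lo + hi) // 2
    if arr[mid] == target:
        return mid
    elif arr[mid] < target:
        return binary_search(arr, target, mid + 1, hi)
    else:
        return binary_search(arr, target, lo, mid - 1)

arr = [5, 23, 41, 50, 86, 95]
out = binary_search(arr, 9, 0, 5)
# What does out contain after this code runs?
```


binary_search(arr, 9, 0, 5)
lo=0, hi=5, mid=2, arr[mid]=41
41 > 9, search left half
lo=0, hi=1, mid=0, arr[mid]=5
5 < 9, search right half
lo=1, hi=1, mid=1, arr[mid]=23
23 > 9, search left half
lo > hi, target not found, return -1
= -1


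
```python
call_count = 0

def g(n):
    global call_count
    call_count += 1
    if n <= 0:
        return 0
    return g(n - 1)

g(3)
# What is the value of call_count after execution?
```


g(3) calls g(2) calls ... calls g(0)
Total calls: 3 + 1 (for base case) = 4


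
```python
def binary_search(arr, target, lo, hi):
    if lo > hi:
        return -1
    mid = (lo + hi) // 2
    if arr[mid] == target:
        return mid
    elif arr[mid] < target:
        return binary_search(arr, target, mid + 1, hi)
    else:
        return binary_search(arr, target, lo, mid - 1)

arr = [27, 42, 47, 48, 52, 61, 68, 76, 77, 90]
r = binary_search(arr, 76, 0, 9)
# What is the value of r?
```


binary_search(arr, 76, 0, 9)
lo=0, hi=9, mid=4, arr[mid]=52
52 < 76, search right half
lo=5, hi=9, mid=7, arr[mid]=76
arr[7] == 76, found at index 7
= 7


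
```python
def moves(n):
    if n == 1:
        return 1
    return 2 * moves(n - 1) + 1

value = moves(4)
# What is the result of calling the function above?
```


moves(4)
= 2 * moves(3) + 1
= 2 * (2 * moves(2) + 1) + 1
= 2 * (2 * (2 * moves(1) + 1) + 1) + 1
Now compute bottom-up:
moves(1) = 1
moves(2) = 2 * 1 + 1 = 3
moves(3) = 2 * 3 + 1 = 7
moves(4) = 2 * 7 + 1 = 15
= 15


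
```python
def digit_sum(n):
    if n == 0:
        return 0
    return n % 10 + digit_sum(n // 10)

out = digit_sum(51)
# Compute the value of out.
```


digit_sum(51)
= 1 + digit_sum(5)
= 1 + 5 + digit_sum(0)
= 1 + 5 + 0
= 6


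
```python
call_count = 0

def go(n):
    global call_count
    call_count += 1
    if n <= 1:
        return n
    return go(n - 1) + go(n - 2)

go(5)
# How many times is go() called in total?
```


go(5) calls go(4) and go(3); each non-base call branches into two more.
Let C(k) = total number of calls made by go(k), including the call to go(k) itself.
Base cases: C(0) = 1, C(1) = 1
Recurrence: C(k) = 1 + C(k-1) + C(k-2)
  C(2) = 1 + C(1) + C(0) = 1 + 1 + 1 = 3
  C(3) = 1 + C(2) + C(1) = 1 + 3 + 1 = 5
  C(4) = 1 + C(3) + C(2) = 1 + 5 + 3 = 9
  C(5) = 1 + C(4) + C(3) = 1 + 9 + 5 = 15
Total calls = C(5) = 15


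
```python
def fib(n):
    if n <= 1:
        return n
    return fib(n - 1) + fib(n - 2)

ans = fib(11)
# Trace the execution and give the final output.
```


fib(11)
= fib(10) + fib(9)
= (fib(9) + fib(8)) + fib(9)
Computing bottom-up: fib(0)=0, fib(1)=1, fib(2)=1, fib(3)=2, fib(4)=3, fib(5)=5, fib(6)=8, fib(7)=13, fib(8)=21, fib(9)=34, fib(10)=55, fib(11)=89
= 89


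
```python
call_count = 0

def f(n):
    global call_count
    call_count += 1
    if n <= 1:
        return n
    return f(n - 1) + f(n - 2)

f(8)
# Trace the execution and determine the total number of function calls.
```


f(8) calls f(7) and f(6); each non-base call branches into two more.
Let C(k) = total number of calls made by f(k), including the call to f(k) itself.
Base cases: C(0) = 1, C(1) = 1
Recurrence: C(k) = 1 + C(k-1) + C(k-2)
  C(2) = 1 + C(1) + C(0) = 1 + 1 + 1 = 3
  C(3) = 1 + C(2) + C(1) = 1 + 3 + 1 = 5
  C(4) = 1 + C(3) + C(2) = 1 + 5 + 3 = 9
  C(5) = 1 + C(4) + C(3) = 1 + 9 + 5 = 15
  C(6) = 1 + C(5) + C(4) = 1 + 15 + 9 = 25
  C(7) = 1 + C(6) + C(5) = 1 + 25 + 15 = 41
  C(8) = 1 + C(7) + C(6) = 1 + 41 + 25 = 67
Total calls = C(8) = 67


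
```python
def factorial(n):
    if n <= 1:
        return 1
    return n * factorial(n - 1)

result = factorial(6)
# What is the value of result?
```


factorial(6)
= 6 * factorial(5)
= 6 * 5 * factorial(4)
= 6 * 5 * 4 * factorial(3)
= 6 * 5 * 4 * 3 * factorial(2)
= 6 * 5 * 4 * 3 * 2 * factorial(1)
= 6 * 5 * 4 * 3 * 2 * 1
= 720


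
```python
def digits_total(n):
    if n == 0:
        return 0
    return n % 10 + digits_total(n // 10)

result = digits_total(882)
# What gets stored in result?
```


digits_total(882)
= 2 + digits_total(88)
= 2 + 8 + digits_total(8)
= 2 + 8 + 8 + digits_total(0)
= 2 + 8 + 8 + 0
= 18


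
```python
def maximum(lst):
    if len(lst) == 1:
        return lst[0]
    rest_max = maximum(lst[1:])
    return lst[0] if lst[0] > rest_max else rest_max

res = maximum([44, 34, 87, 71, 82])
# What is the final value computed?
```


maximum([44, 34, 87, 71, 82])
= compare 44 with maximum([34, 87, 71, 82])
= compare 34 with maximum([87, 71, 82])
= compare 87 with maximum([71, 82])
= compare 71 with maximum([82])
Base: maximum([82]) = 82
compare 71 with 82: max = 82
compare 87 with 82: max = 87
compare 34 with 87: max = 87
compare 44 with 87: max = 87
= 87


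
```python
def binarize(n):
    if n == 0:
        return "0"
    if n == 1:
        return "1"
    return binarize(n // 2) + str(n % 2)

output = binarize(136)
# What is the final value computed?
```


binarize(136)
= binarize(68) + "0"
= binarize(34) + "0" + "0"
= binarize(17) + "0" + "0" + "0"
= binarize(8) + "1" + "0" + "0" + "0"
= binarize(4) + "0" + "1" + "0" + "0" + "0"
= binarize(2) + "0" + "0" + "1" + "0" + "0" + "0"
= binarize(1) + "0" + "0" + "0" + "1" + "0" + "0" + "0"
= "1" + "0" + "0" + "0" + "1" + "0" + "0" + "0"
= "10001000"


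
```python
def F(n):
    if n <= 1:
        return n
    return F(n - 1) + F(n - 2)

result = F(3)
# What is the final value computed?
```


F(3)
= F(2) + F(1)
Computing bottom-up: F(0)=0, F(1)=1, F(2)=1, F(3)=2
= 2


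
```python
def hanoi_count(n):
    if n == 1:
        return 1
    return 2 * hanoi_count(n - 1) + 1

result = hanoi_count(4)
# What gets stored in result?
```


hanoi_count(4)
= 2 * hanoi_count(3) + 1
= 2 * (2 * hanoi_count(2) + 1) + 1
= 2 * (2 * (2 * hanoi_count(1) + 1) + 1) + 1
Now compute bottom-up:
hanoi_count(1) = 1
hanoi_count(2) = 2 * 1 + 1 = 3
hanoi_count(3) = 2 * 3 + 1 = 7
hanoi_count(4) = 2 * 7 + 1 = 15
= 15


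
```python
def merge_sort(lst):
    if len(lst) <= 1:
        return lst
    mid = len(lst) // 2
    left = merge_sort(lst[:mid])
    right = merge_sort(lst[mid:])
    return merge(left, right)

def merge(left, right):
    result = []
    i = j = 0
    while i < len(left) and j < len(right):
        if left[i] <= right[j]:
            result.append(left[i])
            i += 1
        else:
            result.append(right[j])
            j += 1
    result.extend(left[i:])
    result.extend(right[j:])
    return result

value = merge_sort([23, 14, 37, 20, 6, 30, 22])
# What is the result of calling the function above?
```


merge_sort([23, 14, 37, 20, 6, 30, 22])
Split into [23, 14, 37] and [20, 6, 30, 22]
Left sorted: [14, 23, 37]
Right sorted: [6, 20, 22, 30]
Merge [14, 23, 37] and [6, 20, 22, 30]
= [6, 14, 20, 22, 23, 30, 37]


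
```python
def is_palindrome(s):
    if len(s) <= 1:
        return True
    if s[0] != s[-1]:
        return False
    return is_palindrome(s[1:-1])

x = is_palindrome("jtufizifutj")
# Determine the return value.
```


is_palindrome("jtufizifutj")
"jtufizifutj": s[0]='j' == s[-1]='j' -> is_palindrome("tufizifut")
"tufizifut": s[0]='t' == s[-1]='t' -> is_palindrome("ufizifu")
"ufizifu": s[0]='u' == s[-1]='u' -> is_palindrome("fizif")
"fizif": s[0]='f' == s[-1]='f' -> is_palindrome("izi")
"izi": s[0]='i' == s[-1]='i' -> is_palindrome("z")
"z": len <= 1 -> True
= True


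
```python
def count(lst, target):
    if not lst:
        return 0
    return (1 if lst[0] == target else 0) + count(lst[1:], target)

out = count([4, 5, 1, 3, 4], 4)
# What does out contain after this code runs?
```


count([4, 5, 1, 3, 4], 4)
lst[0]=4 == 4: 1 + count([5, 1, 3, 4], 4)
lst[0]=5 != 4: 0 + count([1, 3, 4], 4)
lst[0]=1 != 4: 0 + count([3, 4], 4)
lst[0]=3 != 4: 0 + count([4], 4)
lst[0]=4 == 4: 1 + count([], 4)
= 2


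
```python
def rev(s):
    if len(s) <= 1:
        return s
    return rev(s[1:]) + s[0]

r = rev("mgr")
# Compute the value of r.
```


rev("mgr")
= rev("gr") + "m"
= rev("r") + "g" + "m"
= "r" + "g" + "m"
= "rgm"


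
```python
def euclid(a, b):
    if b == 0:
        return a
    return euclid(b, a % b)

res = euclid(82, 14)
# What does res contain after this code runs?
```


euclid(82, 14)
= euclid(14, 82 % 14) = euclid(14, 12)
= euclid(12, 14 % 12) = euclid(12, 2)
= euclid(2, 12 % 2) = euclid(2, 0)
b == 0, return a = 2


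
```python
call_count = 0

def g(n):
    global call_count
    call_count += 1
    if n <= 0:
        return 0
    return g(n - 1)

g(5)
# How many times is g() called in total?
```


g(5) calls g(4) calls ... calls g(0)
Total calls: 5 + 1 (for base case) = 6


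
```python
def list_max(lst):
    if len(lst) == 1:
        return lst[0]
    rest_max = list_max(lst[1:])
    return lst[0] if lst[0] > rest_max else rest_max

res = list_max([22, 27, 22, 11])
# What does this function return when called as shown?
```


list_max([22, 27, 22, 11])
= compare 22 with list_max([27, 22, 11])
= compare 27 with list_max([22, 11])
= compare 22 with list_max([11])
Base: list_max([11]) = 11
compare 22 with 11: max = 22
compare 27 with 22: max = 27
compare 22 with 27: max = 27
= 27


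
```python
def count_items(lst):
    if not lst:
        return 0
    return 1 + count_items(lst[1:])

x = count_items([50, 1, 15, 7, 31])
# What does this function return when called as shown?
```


count_items([50, 1, 15, 7, 31])
= 1 + count_items([1, 15, 7, 31])
= 1 + 1 + count_items([15, 7, 31])
= 1 + 1 + 1 + count_items([7, 31])
= 1 + 1 + 1 + 1 + count_items([31])
= 1 + 1 + 1 + 1 + 1 + count_items([])
= 1 + 1 + 1 + 1 + 1 + 0
= 5


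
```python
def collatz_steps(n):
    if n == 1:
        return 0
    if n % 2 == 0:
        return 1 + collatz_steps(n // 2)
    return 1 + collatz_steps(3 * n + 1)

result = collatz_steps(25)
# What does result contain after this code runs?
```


collatz_steps(25)
25 is odd -> 3*25+1 = 76 -> collatz_steps(76)
76 is even -> collatz_steps(38)
38 is even -> collatz_steps(19)
19 is odd -> 3*19+1 = 58 -> collatz_steps(58)
58 is even -> collatz_steps(29)
29 is odd -> 3*29+1 = 88 -> collatz_steps(88)
88 is even -> collatz_steps(44)
44 is even -> collatz_steps(22)
22 is even -> collatz_steps(11)
11 is odd -> 3*11+1 = 34 -> collatz_steps(34)
34 is even -> collatz_steps(17)
17 is odd -> 3*17+1 = 52 -> collatz_steps(52)
52 is even -> collatz_steps(26)
26 is even -> collatz_steps(13)
13 is odd -> 3*13+1 = 40 -> collatz_steps(40)
40 is even -> collatz_steps(20)
20 is even -> collatz_steps(10)
10 is even -> collatz_steps(5)
5 is odd -> 3*5+1 = 16 -> collatz_steps(16)
16 is even -> collatz_steps(8)
8 is even -> collatz_steps(4)
4 is even -> collatz_steps(2)
2 is even -> collatz_steps(1)
Reached 1 after 23 steps
= 23


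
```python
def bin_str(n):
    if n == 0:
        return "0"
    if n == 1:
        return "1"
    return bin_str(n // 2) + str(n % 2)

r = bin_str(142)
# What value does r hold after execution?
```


bin_str(142)
= bin_str(71) + "0"
= bin_str(35) + "1" + "0"
= bin_str(17) + "1" + "1" + "0"
= bin_str(8) + "1" + "1" + "1" + "0"
= bin_str(4) + "0" + "1" + "1" + "1" + "0"
= bin_str(2) + "0" + "0" + "1" + "1" + "1" + "0"
= bin_str(1) + "0" + "0" + "0" + "1" + "1" + "1" + "0"
= "1" + "0" + "0" + "0" + "1" + "1" + "1" + "0"
= "10001110"


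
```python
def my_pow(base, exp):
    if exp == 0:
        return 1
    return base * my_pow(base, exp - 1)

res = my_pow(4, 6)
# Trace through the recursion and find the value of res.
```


my_pow(4, 6)
= 4 * my_pow(4, 5)
= 4 * 4 * my_pow(4, 4)
= 4 * 4 * 4 * my_pow(4, 3)
= 4 * 4 * 4 * 4 * my_pow(4, 2)
= 4 * 4 * 4 * 4 * 4 * my_pow(4, 1)
= 4 * 4 * 4 * 4 * 4 * 4 * my_pow(4, 0)
= 4 * 4 * 4 * 4 * 4 * 4 * 1
= 4096


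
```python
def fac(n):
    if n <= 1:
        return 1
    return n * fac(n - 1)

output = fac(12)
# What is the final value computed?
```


fac(12)
= 12 * fac(11)
= 12 * 11 * fac(10)
= 12 * 11 * 10 * fac(9)
= 12 * 11 * 10 * 9 * fac(8)
= 12 * 11 * 10 * 9 * 8 * fac(7)
= 12 * 11 * 10 * 9 * 8 * 7 * fac(6)
= 12 * 11 * 10 * 9 * 8 * 7 * 6 * fac(5)
= 12 * 11 * 10 * 9 * 8 * 7 * 6 * 5 * fac(4)
= 12 * 11 * 10 * 9 * 8 * 7 * 6 * 5 * 4 * fac(3)
= 12 * 11 * 10 * 9 * 8 * 7 * 6 * 5 * 4 * 3 * fac(2)
= 12 * 11 * 10 * 9 * 8 * 7 * 6 * 5 * 4 * 3 * 2 * fac(1)
= 12 * 11 * 10 * 9 * 8 * 7 * 6 * 5 * 4 * 3 * 2 * 1
= 479001600


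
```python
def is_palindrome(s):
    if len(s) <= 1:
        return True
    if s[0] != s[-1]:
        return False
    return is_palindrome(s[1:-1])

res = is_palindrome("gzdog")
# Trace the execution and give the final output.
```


is_palindrome("gzdog")
"gzdog": s[0]='g' == s[-1]='g' -> is_palindrome("zdo")
"zdo": s[0]='z' != s[-1]='o' -> False
= False


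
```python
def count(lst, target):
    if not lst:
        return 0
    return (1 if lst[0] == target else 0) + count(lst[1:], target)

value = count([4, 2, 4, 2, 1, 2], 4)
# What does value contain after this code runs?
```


count([4, 2, 4, 2, 1, 2], 4)
lst[0]=4 == 4: 1 + count([2, 4, 2, 1, 2], 4)
lst[0]=2 != 4: 0 + count([4, 2, 1, 2], 4)
lst[0]=4 == 4: 1 + count([2, 1, 2], 4)
lst[0]=2 != 4: 0 + count([1, 2], 4)
lst[0]=1 != 4: 0 + count([2], 4)
lst[0]=2 != 4: 0 + count([], 4)
= 2


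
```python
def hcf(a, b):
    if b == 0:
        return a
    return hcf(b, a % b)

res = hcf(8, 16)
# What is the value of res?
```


hcf(8, 16)
= hcf(16, 8 % 16) = hcf(16, 8)
= hcf(8, 16 % 8) = hcf(8, 0)
b == 0, return a = 8


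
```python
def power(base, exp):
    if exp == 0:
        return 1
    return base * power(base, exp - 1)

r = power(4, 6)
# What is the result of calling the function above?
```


power(4, 6)
= 4 * power(4, 5)
= 4 * 4 * power(4, 4)
= 4 * 4 * 4 * power(4, 3)
= 4 * 4 * 4 * 4 * power(4, 2)
= 4 * 4 * 4 * 4 * 4 * power(4, 1)
= 4 * 4 * 4 * 4 * 4 * 4 * power(4, 0)
= 4 * 4 * 4 * 4 * 4 * 4 * 1
= 4096


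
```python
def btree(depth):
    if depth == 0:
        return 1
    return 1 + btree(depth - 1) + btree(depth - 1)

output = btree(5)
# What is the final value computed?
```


btree(5)
= 1 + btree(4) + btree(4)
= 1 + 2 * btree(4)
btree(k) = 2^(k+1) - 1
btree(0) = 1
btree(1) = 3
btree(2) = 7
btree(3) = 15
btree(4) = 31
btree(5) = 2^6 - 1 = 63


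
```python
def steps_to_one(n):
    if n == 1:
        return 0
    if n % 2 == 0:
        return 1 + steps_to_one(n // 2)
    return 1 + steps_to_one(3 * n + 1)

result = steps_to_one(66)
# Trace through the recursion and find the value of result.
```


steps_to_one(66)
66 is even -> steps_to_one(33)
33 is odd -> 3*33+1 = 100 -> steps_to_one(100)
100 is even -> steps_to_one(50)
50 is even -> steps_to_one(25)
25 is odd -> 3*25+1 = 76 -> steps_to_one(76)
76 is even -> steps_to_one(38)
38 is even -> steps_to_one(19)
19 is odd -> 3*19+1 = 58 -> steps_to_one(58)
58 is even -> steps_to_one(29)
29 is odd -> 3*29+1 = 88 -> steps_to_one(88)
88 is even -> steps_to_one(44)
44 is even -> steps_to_one(22)
22 is even -> steps_to_one(11)
11 is odd -> 3*11+1 = 34 -> steps_to_one(34)
34 is even -> steps_to_one(17)
17 is odd -> 3*17+1 = 52 -> steps_to_one(52)
52 is even -> steps_to_one(26)
26 is even -> steps_to_one(13)
13 is odd -> 3*13+1 = 40 -> steps_to_one(40)
40 is even -> steps_to_one(20)
20 is even -> steps_to_one(10)
10 is even -> steps_to_one(5)
5 is odd -> 3*5+1 = 16 -> steps_to_one(16)
16 is even -> steps_to_one(8)
8 is even -> steps_to_one(4)
4 is even -> steps_to_one(2)
2 is even -> steps_to_one(1)
Reached 1 after 27 steps
= 27


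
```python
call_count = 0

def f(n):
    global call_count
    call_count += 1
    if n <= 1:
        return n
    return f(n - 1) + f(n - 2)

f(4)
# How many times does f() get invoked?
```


f(4) calls f(3) and f(2); each non-base call branches into two more.
Let C(k) = total number of calls made by f(k), including the call to f(k) itself.
Base cases: C(0) = 1, C(1) = 1
Recurrence: C(k) = 1 + C(k-1) + C(k-2)
  C(2) = 1 + C(1) + C(0) = 1 + 1 + 1 = 3
  C(3) = 1 + C(2) + C(1) = 1 + 3 + 1 = 5
  C(4) = 1 + C(3) + C(2) = 1 + 5 + 3 = 9
Total calls = C(4) = 9


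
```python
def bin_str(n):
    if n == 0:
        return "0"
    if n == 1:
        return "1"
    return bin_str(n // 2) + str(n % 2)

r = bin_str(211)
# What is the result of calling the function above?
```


bin_str(211)
= bin_str(105) + "1"
= bin_str(52) + "1" + "1"
= bin_str(26) + "0" + "1" + "1"
= bin_str(13) + "0" + "0" + "1" + "1"
= bin_str(6) + "1" + "0" + "0" + "1" + "1"
= bin_str(3) + "0" + "1" + "0" + "0" + "1" + "1"
= bin_str(1) + "1" + "0" + "1" + "0" + "0" + "1" + "1"
= "1" + "1" + "0" + "1" + "0" + "0" + "1" + "1"
= "11010011"


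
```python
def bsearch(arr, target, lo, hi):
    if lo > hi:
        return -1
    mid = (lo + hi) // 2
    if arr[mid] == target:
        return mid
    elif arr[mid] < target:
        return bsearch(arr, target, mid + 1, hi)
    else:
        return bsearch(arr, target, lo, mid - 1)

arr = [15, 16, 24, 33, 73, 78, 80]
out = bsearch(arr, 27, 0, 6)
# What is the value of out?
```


bsearch(arr, 27, 0, 6)
lo=0, hi=6, mid=3, arr[mid]=33
33 > 27, search left half
lo=0, hi=2, mid=1, arr[mid]=16
16 < 27, search right half
lo=2, hi=2, mid=2, arr[mid]=24
24 < 27, search right half
lo > hi, target not found, return -1
= -1


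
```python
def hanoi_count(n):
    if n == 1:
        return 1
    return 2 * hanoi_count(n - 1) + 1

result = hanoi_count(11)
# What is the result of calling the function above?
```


hanoi_count(11)
= 2 * hanoi_count(10) + 1
= 2 * (2 * hanoi_count(9) + 1) + 1
= 2 * (2 * (2 * hanoi_count(8) + 1) + 1) + 1
= 2 * (2 * (2 * (2 * hanoi_count(7) + 1) + 1) + 1) + 1
= 2 * (2 * (2 * (2 * (2 * hanoi_count(6) + 1) + 1) + 1) + 1) + 1
= 2 * (2 * (2 * (2 * (2 * (2 * hanoi_count(5) + 1) + 1) + 1) + 1) + 1) + 1
= 2 * (2 * (2 * (2 * (2 * (2 * (2 * hanoi_count(4) + 1) + 1) + 1) + 1) + 1) + 1) + 1
= 2 * (2 * (2 * (2 * (2 * (2 * (2 * (2 * hanoi_count(3) + 1) + 1) + 1) + 1) + 1) + 1) + 1) + 1
= 2 * (2 * (2 * (2 * (2 * (2 * (2 * (2 * (2 * hanoi_count(2) + 1) + 1) + 1) + 1) + 1) + 1) + 1) + 1) + 1
= 2 * (2 * (2 * (2 * (2 * (2 * (2 * (2 * (2 * (2 * hanoi_count(1) + 1) + 1) + 1) + 1) + 1) + 1) + 1) + 1) + 1) + 1
Now compute bottom-up:
hanoi_count(1) = 1
hanoi_count(2) = 2 * 1 + 1 = 3
hanoi_count(3) = 2 * 3 + 1 = 7
hanoi_count(4) = 2 * 7 + 1 = 15
hanoi_count(5) = 2 * 15 + 1 = 31
hanoi_count(6) = 2 * 31 + 1 = 63
hanoi_count(7) = 2 * 63 + 1 = 127
hanoi_count(8) = 2 * 127 + 1 = 255
hanoi_count(9) = 2 * 255 + 1 = 511
hanoi_count(10) = 2 * 511 + 1 = 1023
hanoi_count(11) = 2 * 1023 + 1 = 2047
= 2047
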